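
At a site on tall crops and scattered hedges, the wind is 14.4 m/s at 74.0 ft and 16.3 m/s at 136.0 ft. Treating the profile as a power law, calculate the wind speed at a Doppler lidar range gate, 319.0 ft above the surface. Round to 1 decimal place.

First find α: α = ln(V₂/V₁)/ln(z₂/z₁) = ln(16.3/14.4)/ln(136.0/74.0) = 0.12394/0.60859 = 0.2036
Extrapolate from 136.0 ft to 319.0 ft: V₃ = 16.3 × (319.0/136.0)^0.2036 = 16.3 × 1.1896 = 19.3905 m/s

19.4 m/s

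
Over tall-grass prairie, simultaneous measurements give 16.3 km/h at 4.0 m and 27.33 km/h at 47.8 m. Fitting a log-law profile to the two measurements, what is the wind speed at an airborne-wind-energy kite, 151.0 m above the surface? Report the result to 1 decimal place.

Log law: V ∝ ln(z/z₀). From the pair, with r = V₁/V₂ = 0.59641,
ln z₀ = (ln z₁ − r·ln z₂)/(1 − r) = (1.3863 − 0.59641×3.8670)/0.40359 = -2.2797 → z₀ = 0.1023 m
V₃ = V₁ · ln(z₃/z₀)/ln(z₁/z₀) = 16.3 × 7.2970/3.6660 = 32.4443 km/h

32.4 km/h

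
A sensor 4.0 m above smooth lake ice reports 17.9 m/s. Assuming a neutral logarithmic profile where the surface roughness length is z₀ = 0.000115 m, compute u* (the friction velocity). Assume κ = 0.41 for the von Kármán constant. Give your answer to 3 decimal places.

u* ≈ 0.702 m/s

Log law: V(z) = (u*/κ) · ln(z/z₀) ⇒ u* = κ · V / ln(z/z₀)
u* = 0.41 × 17.9 / ln(4.0/0.000115) = 0.41 × 17.9 / 10.4569
   = 7.3390 / 10.4569 = 0.7018 m/s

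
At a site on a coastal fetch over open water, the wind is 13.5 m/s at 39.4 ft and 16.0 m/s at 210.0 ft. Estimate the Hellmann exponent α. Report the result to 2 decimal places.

α ≈ 0.10

Power law: V₂/V₁ = (z₂/z₁)^α ⇒ α = ln(V₂/V₁) / ln(z₂/z₁)
α = ln(16.0/13.5) / ln(210.0/39.4) = ln(1.1852) / ln(5.3299)
  = 0.16990 / 1.67334 = 0.10153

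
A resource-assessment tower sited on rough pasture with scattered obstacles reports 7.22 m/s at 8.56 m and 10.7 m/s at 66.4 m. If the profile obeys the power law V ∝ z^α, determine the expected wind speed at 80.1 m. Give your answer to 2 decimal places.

11.09 m/s

First find α: α = ln(V₂/V₁)/ln(z₂/z₁) = ln(10.7/7.22)/ln(66.4/8.56) = 0.39339/2.04860 = 0.1920
Extrapolate from 66.4 m to 80.1 m: V₃ = 10.7 × (80.1/66.4)^0.1920 = 10.7 × 1.0367 = 11.0924 m/s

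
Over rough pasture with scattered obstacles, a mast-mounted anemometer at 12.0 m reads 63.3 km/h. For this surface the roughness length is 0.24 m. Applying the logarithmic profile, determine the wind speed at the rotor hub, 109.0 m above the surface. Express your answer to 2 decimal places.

Log law: V(z) ∝ ln(z/z₀), so V₂/V₁ = ln(z₂/z₀) / ln(z₁/z₀).
ln(109.0/0.24) = 6.1185, ln(12.0/0.24) = 3.9120
V₂ = 63.3 × 6.1185/3.9120 = 63.3 × 1.5640 = 99.0022 km/h

99.00 km/h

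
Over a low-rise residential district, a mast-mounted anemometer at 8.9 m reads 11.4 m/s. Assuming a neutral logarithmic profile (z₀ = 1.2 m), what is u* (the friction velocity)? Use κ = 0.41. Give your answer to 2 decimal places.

u* ≈ 2.33 m/s

Log law: V(z) = (u*/κ) · ln(z/z₀) ⇒ u* = κ · V / ln(z/z₀)
u* = 0.41 × 11.4 / ln(8.9/1.2) = 0.41 × 11.4 / 2.0037
   = 4.6740 / 2.0037 = 2.3326 m/s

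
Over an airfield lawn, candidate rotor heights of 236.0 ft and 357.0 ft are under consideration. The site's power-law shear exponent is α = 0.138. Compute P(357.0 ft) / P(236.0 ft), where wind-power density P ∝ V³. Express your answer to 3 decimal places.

1.187

Speed ratio: V_B/V_A = (z_B/z_A)^α = (357.0/236.0)^0.138 = (1.5127)^0.138 = 1.05878
Power-density ratio: P_B/P_A = (V_B/V_A)³ = (1.05878)³ = 1.18691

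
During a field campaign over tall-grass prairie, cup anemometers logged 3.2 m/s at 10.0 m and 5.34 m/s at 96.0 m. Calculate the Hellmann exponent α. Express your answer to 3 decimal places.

α ≈ 0.226

Power law: V₂/V₁ = (z₂/z₁)^α ⇒ α = ln(V₂/V₁) / ln(z₂/z₁)
α = ln(5.34/3.2) / ln(96.0/10.0) = ln(1.6687) / ln(9.6000)
  = 0.51207 / 2.26176 = 0.22641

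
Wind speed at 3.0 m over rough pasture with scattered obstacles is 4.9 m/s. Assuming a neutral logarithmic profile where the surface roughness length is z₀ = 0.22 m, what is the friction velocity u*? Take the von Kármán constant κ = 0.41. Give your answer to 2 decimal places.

Log law: V(z) = (u*/κ) · ln(z/z₀) ⇒ u* = κ · V / ln(z/z₀)
u* = 0.41 × 4.9 / ln(3.0/0.22) = 0.41 × 4.9 / 2.6127
   = 2.0090 / 2.6127 = 0.7689 m/s

u* ≈ 0.77 m/s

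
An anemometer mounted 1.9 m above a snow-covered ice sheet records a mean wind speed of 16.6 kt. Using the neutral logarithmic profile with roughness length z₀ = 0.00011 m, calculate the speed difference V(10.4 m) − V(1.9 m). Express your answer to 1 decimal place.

2.9 kt

Log law: V₂ = V₁ · ln(z₂/z₀)/ln(z₁/z₀) = 16.6 × 11.4568/9.7569 = 19.4922 kt
ΔV = 19.4922 − 16.6 = 2.8922 kt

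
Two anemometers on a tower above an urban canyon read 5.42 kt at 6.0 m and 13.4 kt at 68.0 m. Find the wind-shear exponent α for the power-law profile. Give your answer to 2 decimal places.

Power law: V₂/V₁ = (z₂/z₁)^α ⇒ α = ln(V₂/V₁) / ln(z₂/z₁)
α = ln(13.4/5.42) / ln(68.0/6.0) = ln(2.4723) / ln(11.3333)
  = 0.90516 / 2.42775 = 0.37284

α ≈ 0.37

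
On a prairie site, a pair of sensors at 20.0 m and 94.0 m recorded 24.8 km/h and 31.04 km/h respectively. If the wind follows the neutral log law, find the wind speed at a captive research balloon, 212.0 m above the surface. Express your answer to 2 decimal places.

34.32 km/h

Log law: V ∝ ln(z/z₀). From the pair, with r = V₁/V₂ = 0.79897,
ln z₀ = (ln z₁ − r·ln z₂)/(1 − r) = (2.9957 − 0.79897×4.5433)/0.20103 = -3.1548 → z₀ = 0.04265 m
V₃ = V₁ · ln(z₃/z₀)/ln(z₁/z₀) = 24.8 × 8.5114/6.1506 = 34.3193 km/h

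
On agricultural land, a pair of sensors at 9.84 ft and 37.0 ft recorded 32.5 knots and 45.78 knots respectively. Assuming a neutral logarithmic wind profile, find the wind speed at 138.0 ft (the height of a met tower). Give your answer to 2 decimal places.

Log law: V ∝ ln(z/z₀). From the pair, with r = V₁/V₂ = 0.70992,
ln z₀ = (ln z₁ − r·ln z₂)/(1 − r) = (2.2865 − 0.70992×3.6109)/0.29008 = -0.9549 → z₀ = 0.3849 ft
V₃ = V₁ · ln(z₃/z₀)/ln(z₁/z₀) = 32.5 × 5.8821/3.2413 = 58.9785 knots

58.98 knots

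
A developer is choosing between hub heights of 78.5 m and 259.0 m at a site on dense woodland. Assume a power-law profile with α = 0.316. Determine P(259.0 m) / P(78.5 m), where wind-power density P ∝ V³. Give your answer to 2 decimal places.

Speed ratio: V_B/V_A = (z_B/z_A)^α = (259.0/78.5)^0.316 = (3.2994)^0.316 = 1.45822
Power-density ratio: P_B/P_A = (V_B/V_A)³ = (1.45822)³ = 3.10079

3.10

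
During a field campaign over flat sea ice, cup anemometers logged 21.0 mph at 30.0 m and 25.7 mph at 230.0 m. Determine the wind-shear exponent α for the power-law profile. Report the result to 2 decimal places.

Power law: V₂/V₁ = (z₂/z₁)^α ⇒ α = ln(V₂/V₁) / ln(z₂/z₁)
α = ln(25.7/21.0) / ln(230.0/30.0) = ln(1.2238) / ln(7.6667)
  = 0.20197 / 2.03688 = 0.09916

α ≈ 0.10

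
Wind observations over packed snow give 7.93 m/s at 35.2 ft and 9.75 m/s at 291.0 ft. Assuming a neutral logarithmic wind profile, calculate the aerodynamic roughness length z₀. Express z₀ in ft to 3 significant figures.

Log law: V(z) ∝ ln(z/z₀). With r = V₁/V₂ = 7.93/9.75 = 0.81333,
r · ln(z₂/z₀) = ln(z₁/z₀) ⇒ ln z₀ = (ln z₁ − r·ln z₂)/(1 − r)
ln z₀ = (3.56105 − 0.81333×5.67332) / 0.18667 = -5.6424
z₀ = exp(-5.6424) = 0.003544 ft

z₀ ≈ 0.00354 ft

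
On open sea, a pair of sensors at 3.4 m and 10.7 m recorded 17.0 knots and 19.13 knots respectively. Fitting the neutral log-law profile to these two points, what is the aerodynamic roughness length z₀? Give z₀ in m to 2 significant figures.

Log law: V(z) ∝ ln(z/z₀). With r = V₁/V₂ = 17.0/19.13 = 0.88866,
r · ln(z₂/z₀) = ln(z₁/z₀) ⇒ ln z₀ = (ln z₁ − r·ln z₂)/(1 − r)
ln z₀ = (1.22378 − 0.88866×2.37024) / 0.11134 = -7.9264
z₀ = exp(-7.9264) = 0.0003611 m

z₀ ≈ 0.00036 m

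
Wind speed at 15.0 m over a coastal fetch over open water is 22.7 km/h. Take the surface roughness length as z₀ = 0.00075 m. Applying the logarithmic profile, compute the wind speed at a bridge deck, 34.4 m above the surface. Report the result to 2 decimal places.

24.60 km/h

Log law: V(z) ∝ ln(z/z₀), so V₂/V₁ = ln(z₂/z₀) / ln(z₁/z₀).
ln(34.4/0.00075) = 10.7335, ln(15.0/0.00075) = 9.9035
V₂ = 22.7 × 10.7335/9.9035 = 22.7 × 1.0838 = 24.6025 km/h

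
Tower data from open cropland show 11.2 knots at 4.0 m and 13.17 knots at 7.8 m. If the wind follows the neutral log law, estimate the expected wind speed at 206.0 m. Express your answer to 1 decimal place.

22.8 knots

Log law: V ∝ ln(z/z₀). From the pair, with r = V₁/V₂ = 0.85042,
ln z₀ = (ln z₁ − r·ln z₂)/(1 − r) = (1.3863 − 0.85042×2.0541)/0.14958 = -2.4105 → z₀ = 0.08977 m
V₃ = V₁ · ln(z₃/z₀)/ln(z₁/z₀) = 11.2 × 7.7384/3.7968 = 22.8271 knots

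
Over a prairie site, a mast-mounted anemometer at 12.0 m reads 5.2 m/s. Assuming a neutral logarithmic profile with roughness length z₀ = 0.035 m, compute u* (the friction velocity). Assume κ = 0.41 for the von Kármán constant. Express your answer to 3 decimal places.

u* ≈ 0.365 m/s

Log law: V(z) = (u*/κ) · ln(z/z₀) ⇒ u* = κ · V / ln(z/z₀)
u* = 0.41 × 5.2 / ln(12.0/0.035) = 0.41 × 5.2 / 5.8373
   = 2.1320 / 5.8373 = 0.3652 m/s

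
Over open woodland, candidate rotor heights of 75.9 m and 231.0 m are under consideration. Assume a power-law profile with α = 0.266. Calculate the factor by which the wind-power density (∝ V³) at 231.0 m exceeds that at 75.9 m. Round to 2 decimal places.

Speed ratio: V_B/V_A = (z_B/z_A)^α = (231.0/75.9)^0.266 = (3.0435)^0.266 = 1.34455
Power-density ratio: P_B/P_A = (V_B/V_A)³ = (1.34455)³ = 2.43069

2.43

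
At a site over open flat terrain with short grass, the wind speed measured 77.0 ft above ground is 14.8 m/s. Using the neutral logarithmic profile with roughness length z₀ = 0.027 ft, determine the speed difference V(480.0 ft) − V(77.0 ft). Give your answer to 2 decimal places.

3.40 m/s

Log law: V₂ = V₁ · ln(z₂/z₀)/ln(z₁/z₀) = 14.8 × 9.7857/7.9557 = 18.2043 m/s
ΔV = 18.2043 − 14.8 = 3.4043 m/s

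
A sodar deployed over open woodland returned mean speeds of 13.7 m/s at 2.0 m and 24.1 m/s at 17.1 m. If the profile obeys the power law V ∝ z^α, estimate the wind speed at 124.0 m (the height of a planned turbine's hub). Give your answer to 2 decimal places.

40.60 m/s

First find α: α = ln(V₂/V₁)/ln(z₂/z₁) = ln(24.1/13.7)/ln(17.1/2.0) = 0.56482/2.14593 = 0.2632
Extrapolate from 17.1 m to 124.0 m: V₃ = 24.1 × (124.0/17.1)^0.2632 = 24.1 × 1.6845 = 40.5961 m/s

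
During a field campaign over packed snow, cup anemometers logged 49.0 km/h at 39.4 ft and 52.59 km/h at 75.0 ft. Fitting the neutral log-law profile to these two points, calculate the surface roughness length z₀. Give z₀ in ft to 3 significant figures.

Log law: V(z) ∝ ln(z/z₀). With r = V₁/V₂ = 49.0/52.59 = 0.93174,
r · ln(z₂/z₀) = ln(z₁/z₀) ⇒ ln z₀ = (ln z₁ − r·ln z₂)/(1 − r)
ln z₀ = (3.67377 − 0.93174×4.31749) / 0.06826 = -5.1124
z₀ = exp(-5.1124) = 0.006022 ft

z₀ ≈ 0.00602 ft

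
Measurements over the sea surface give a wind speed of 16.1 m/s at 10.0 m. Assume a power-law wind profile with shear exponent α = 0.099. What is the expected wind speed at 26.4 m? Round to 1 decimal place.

17.7 m/s

Power-law profile: V₂ = V₁ · (z₂/z₁)^α
V₂ = 16.1 × (26.4/10.0)^0.099 = 16.1 × (2.6400)^0.099
    = 16.1 × 1.1009 = 17.7241 m/s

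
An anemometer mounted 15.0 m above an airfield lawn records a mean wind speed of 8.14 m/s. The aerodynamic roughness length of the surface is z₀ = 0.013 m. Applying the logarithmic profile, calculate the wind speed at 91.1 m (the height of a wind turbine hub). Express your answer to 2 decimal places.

Log law: V(z) ∝ ln(z/z₀), so V₂/V₁ = ln(z₂/z₀) / ln(z₁/z₀).
ln(91.1/0.013) = 8.8548, ln(15.0/0.013) = 7.0509
V₂ = 8.14 × 8.8548/7.0509 = 8.14 × 1.2558 = 10.2226 m/s

10.22 m/s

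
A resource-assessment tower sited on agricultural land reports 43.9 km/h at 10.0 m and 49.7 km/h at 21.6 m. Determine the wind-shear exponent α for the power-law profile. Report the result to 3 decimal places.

α ≈ 0.161

Power law: V₂/V₁ = (z₂/z₁)^α ⇒ α = ln(V₂/V₁) / ln(z₂/z₁)
α = ln(49.7/43.9) / ln(21.6/10.0) = ln(1.1321) / ln(2.1600)
  = 0.12409 / 0.77011 = 0.16113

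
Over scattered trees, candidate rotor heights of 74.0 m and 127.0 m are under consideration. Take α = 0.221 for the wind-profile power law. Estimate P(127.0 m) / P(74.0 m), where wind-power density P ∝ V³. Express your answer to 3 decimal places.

1.431

Speed ratio: V_B/V_A = (z_B/z_A)^α = (127.0/74.0)^0.221 = (1.7162)^0.221 = 1.12678
Power-density ratio: P_B/P_A = (V_B/V_A)³ = (1.12678)³ = 1.43061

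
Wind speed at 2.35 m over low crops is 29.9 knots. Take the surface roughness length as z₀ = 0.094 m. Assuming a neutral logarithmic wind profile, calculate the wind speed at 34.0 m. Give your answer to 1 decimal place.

Log law: V(z) ∝ ln(z/z₀), so V₂/V₁ = ln(z₂/z₀) / ln(z₁/z₀).
ln(34.0/0.094) = 5.8908, ln(2.35/0.094) = 3.2189
V₂ = 29.9 × 5.8908/3.2189 = 29.9 × 1.8301 = 54.7196 knots

54.7 knots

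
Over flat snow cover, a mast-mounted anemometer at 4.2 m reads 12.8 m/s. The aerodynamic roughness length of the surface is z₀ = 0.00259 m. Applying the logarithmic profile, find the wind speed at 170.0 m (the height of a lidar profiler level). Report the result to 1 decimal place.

19.2 m/s

Log law: V(z) ∝ ln(z/z₀), so V₂/V₁ = ln(z₂/z₀) / ln(z₁/z₀).
ln(170.0/0.00259) = 11.0919, ln(4.2/0.00259) = 7.3912
V₂ = 12.8 × 11.0919/7.3912 = 12.8 × 1.5007 = 19.2089 m/s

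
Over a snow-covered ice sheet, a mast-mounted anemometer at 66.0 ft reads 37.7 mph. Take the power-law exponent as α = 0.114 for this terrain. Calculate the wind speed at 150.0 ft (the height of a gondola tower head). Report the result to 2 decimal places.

Power-law profile: V₂ = V₁ · (z₂/z₁)^α
V₂ = 37.7 × (150.0/66.0)^0.114 = 37.7 × (2.2727)^0.114
    = 37.7 × 1.0981 = 41.3988 mph

41.40 mph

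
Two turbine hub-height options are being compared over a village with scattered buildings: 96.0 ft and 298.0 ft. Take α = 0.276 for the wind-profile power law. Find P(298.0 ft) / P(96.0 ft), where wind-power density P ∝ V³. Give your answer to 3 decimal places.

Speed ratio: V_B/V_A = (z_B/z_A)^α = (298.0/96.0)^0.276 = (3.1042)^0.276 = 1.36703
Power-density ratio: P_B/P_A = (V_B/V_A)³ = (1.36703)³ = 2.55464

2.555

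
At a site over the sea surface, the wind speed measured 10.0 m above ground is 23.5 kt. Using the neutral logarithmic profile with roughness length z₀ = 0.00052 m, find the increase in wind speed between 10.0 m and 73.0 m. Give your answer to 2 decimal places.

4.74 kt

Log law: V₂ = V₁ · ln(z₂/z₀)/ln(z₁/z₀) = 23.5 × 11.8521/9.8643 = 28.2358 kt
ΔV = 28.2358 − 23.5 = 4.7358 kt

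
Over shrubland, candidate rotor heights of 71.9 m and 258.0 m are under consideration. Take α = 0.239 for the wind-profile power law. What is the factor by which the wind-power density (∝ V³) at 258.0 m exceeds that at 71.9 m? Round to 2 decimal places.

2.50

Speed ratio: V_B/V_A = (z_B/z_A)^α = (258.0/71.9)^0.239 = (3.5883)^0.239 = 1.35712
Power-density ratio: P_B/P_A = (V_B/V_A)³ = (1.35712)³ = 2.49952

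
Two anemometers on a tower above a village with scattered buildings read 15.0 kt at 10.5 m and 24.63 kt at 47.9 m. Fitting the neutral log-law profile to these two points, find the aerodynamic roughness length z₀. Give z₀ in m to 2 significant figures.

Log law: V(z) ∝ ln(z/z₀). With r = V₁/V₂ = 15.0/24.63 = 0.60901,
r · ln(z₂/z₀) = ln(z₁/z₀) ⇒ ln z₀ = (ln z₁ − r·ln z₂)/(1 − r)
ln z₀ = (2.35138 − 0.60901×3.86912) / 0.39099 = -0.0127
z₀ = exp(-0.0127) = 0.9874 m

z₀ ≈ 0.99 m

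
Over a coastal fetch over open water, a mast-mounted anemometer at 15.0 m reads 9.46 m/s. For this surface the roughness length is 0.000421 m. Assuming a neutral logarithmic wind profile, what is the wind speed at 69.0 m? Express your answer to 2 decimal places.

10.84 m/s

Log law: V(z) ∝ ln(z/z₀), so V₂/V₁ = ln(z₂/z₀) / ln(z₁/z₀).
ln(69.0/0.000421) = 12.0070, ln(15.0/0.000421) = 10.4809
V₂ = 9.46 × 12.0070/10.4809 = 9.46 × 1.1456 = 10.8374 m/s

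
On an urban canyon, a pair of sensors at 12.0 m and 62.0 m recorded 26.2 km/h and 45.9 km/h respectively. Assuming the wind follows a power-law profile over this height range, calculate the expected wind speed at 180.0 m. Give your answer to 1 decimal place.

66.0 km/h

First find α: α = ln(V₂/V₁)/ln(z₂/z₁) = ln(45.9/26.2)/ln(62.0/12.0) = 0.56071/1.64223 = 0.3414
Extrapolate from 62.0 m to 180.0 m: V₃ = 45.9 × (180.0/62.0)^0.3414 = 45.9 × 1.4389 = 66.0471 km/h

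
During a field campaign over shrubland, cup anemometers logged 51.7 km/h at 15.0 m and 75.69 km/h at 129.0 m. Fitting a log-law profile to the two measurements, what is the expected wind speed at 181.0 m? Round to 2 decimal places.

Log law: V ∝ ln(z/z₀). From the pair, with r = V₁/V₂ = 0.68305,
ln z₀ = (ln z₁ − r·ln z₂)/(1 − r) = (2.7081 − 0.68305×4.8598)/0.31695 = -1.9291 → z₀ = 0.1453 m
V₃ = V₁ · ln(z₃/z₀)/ln(z₁/z₀) = 51.7 × 7.1276/4.6372 = 79.4660 km/h

79.47 km/h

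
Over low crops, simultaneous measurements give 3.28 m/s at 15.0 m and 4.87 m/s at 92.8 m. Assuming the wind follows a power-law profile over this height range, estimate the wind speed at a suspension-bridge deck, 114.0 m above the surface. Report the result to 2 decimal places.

First find α: α = ln(V₂/V₁)/ln(z₂/z₁) = ln(4.87/3.28)/ln(92.8/15.0) = 0.39525/1.82240 = 0.2169
Extrapolate from 92.8 m to 114.0 m: V₃ = 4.87 × (114.0/92.8)^0.2169 = 4.87 × 1.0456 = 5.0922 m/s

5.09 m/s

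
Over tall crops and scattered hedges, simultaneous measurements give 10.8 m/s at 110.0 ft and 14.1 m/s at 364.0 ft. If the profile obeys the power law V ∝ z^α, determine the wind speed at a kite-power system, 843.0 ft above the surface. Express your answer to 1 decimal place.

First find α: α = ln(V₂/V₁)/ln(z₂/z₁) = ln(14.1/10.8)/ln(364.0/110.0) = 0.26663/1.19667 = 0.2228
Extrapolate from 364.0 ft to 843.0 ft: V₃ = 14.1 × (843.0/364.0)^0.2228 = 14.1 × 1.2058 = 17.0013 m/s

17.0 m/s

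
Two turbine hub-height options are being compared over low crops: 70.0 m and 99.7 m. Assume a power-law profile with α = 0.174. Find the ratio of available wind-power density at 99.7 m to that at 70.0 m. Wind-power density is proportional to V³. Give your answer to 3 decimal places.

Speed ratio: V_B/V_A = (z_B/z_A)^α = (99.7/70.0)^0.174 = (1.4243)^0.174 = 1.06347
Power-density ratio: P_B/P_A = (V_B/V_A)³ = (1.06347)³ = 1.20276

1.203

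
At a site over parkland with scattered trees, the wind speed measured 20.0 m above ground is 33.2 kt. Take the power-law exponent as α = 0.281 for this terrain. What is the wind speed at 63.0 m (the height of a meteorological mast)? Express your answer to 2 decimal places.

45.83 kt

Power-law profile: V₂ = V₁ · (z₂/z₁)^α
V₂ = 33.2 × (63.0/20.0)^0.281 = 33.2 × (3.1500)^0.281
    = 33.2 × 1.3805 = 45.8314 kt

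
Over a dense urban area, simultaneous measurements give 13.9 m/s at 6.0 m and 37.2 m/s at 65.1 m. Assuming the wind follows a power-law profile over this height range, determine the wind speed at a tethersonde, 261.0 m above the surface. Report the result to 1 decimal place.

First find α: α = ln(V₂/V₁)/ln(z₂/z₁) = ln(37.2/13.9)/ln(65.1/6.0) = 0.98442/2.38417 = 0.4129
Extrapolate from 65.1 m to 261.0 m: V₃ = 37.2 × (261.0/65.1)^0.4129 = 37.2 × 1.7742 = 66.0003 m/s

66.0 m/s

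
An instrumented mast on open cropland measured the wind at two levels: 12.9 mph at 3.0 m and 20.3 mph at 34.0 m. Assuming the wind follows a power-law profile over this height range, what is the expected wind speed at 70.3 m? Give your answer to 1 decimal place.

23.2 mph

First find α: α = ln(V₂/V₁)/ln(z₂/z₁) = ln(20.3/12.9)/ln(34.0/3.0) = 0.45339/2.42775 = 0.1868
Extrapolate from 34.0 m to 70.3 m: V₃ = 20.3 × (70.3/34.0)^0.1868 = 20.3 × 1.1453 = 23.2495 mph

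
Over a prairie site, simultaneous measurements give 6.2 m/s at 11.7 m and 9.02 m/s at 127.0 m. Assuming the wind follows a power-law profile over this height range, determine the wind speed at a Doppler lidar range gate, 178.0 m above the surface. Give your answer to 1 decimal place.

9.5 m/s

First find α: α = ln(V₂/V₁)/ln(z₂/z₁) = ln(9.02/6.2)/ln(127.0/11.7) = 0.37490/2.38460 = 0.1572
Extrapolate from 127.0 m to 178.0 m: V₃ = 9.02 × (178.0/127.0)^0.1572 = 9.02 × 1.0545 = 9.5117 m/s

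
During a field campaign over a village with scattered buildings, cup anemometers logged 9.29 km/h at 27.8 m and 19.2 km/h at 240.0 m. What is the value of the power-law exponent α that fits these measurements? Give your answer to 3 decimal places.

α ≈ 0.337

Power law: V₂/V₁ = (z₂/z₁)^α ⇒ α = ln(V₂/V₁) / ln(z₂/z₁)
α = ln(19.2/9.29) / ln(240.0/27.8) = ln(2.0667) / ln(8.6331)
  = 0.72597 / 2.15560 = 0.33678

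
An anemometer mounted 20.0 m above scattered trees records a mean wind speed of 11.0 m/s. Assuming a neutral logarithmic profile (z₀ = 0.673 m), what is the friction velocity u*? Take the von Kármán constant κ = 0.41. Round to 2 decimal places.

u* ≈ 1.33 m/s

Log law: V(z) = (u*/κ) · ln(z/z₀) ⇒ u* = κ · V / ln(z/z₀)
u* = 0.41 × 11.0 / ln(20.0/0.673) = 0.41 × 11.0 / 3.3917
   = 4.5100 / 3.3917 = 1.3297 m/s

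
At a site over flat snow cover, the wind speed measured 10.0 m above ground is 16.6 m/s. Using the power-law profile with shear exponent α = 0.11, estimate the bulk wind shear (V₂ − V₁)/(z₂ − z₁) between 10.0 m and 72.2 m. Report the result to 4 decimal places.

Power law: V₂ = V₁ · (z₂/z₁)^α = 16.6 × (7.2200)^0.11 = 20.6323 m/s
ΔV/Δz = (20.6323 − 16.6)/(72.2 − 10.0) = 4.0323/62.2000 = 0.06483 m/s/m

0.0648 m/s/m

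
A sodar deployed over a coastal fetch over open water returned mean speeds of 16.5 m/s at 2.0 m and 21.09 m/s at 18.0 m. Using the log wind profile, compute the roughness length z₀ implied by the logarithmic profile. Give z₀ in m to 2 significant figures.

Log law: V(z) ∝ ln(z/z₀). With r = V₁/V₂ = 16.5/21.09 = 0.78236,
r · ln(z₂/z₀) = ln(z₁/z₀) ⇒ ln z₀ = (ln z₁ − r·ln z₂)/(1 − r)
ln z₀ = (0.69315 − 0.78236×2.89037) / 0.21764 = -7.2054
z₀ = exp(-7.2054) = 0.0007426 m

z₀ ≈ 0.00074 m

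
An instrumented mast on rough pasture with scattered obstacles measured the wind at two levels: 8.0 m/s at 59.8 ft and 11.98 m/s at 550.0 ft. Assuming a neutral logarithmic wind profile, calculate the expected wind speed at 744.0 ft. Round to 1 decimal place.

12.5 m/s

Log law: V ∝ ln(z/z₀). From the pair, with r = V₁/V₂ = 0.66778,
ln z₀ = (ln z₁ − r·ln z₂)/(1 − r) = (4.0910 − 0.66778×6.3099)/0.33222 = -0.3691 → z₀ = 0.6913 ft
V₃ = V₁ · ln(z₃/z₀)/ln(z₁/z₀) = 8.0 × 6.9812/4.4601 = 12.5219 m/s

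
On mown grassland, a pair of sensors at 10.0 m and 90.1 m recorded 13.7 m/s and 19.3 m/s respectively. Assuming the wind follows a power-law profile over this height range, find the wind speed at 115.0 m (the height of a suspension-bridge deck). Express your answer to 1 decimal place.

20.0 m/s

First find α: α = ln(V₂/V₁)/ln(z₂/z₁) = ln(19.3/13.7)/ln(90.1/10.0) = 0.34271/2.19834 = 0.1559
Extrapolate from 90.1 m to 115.0 m: V₃ = 19.3 × (115.0/90.1)^0.1559 = 19.3 × 1.0388 = 20.0483 m/s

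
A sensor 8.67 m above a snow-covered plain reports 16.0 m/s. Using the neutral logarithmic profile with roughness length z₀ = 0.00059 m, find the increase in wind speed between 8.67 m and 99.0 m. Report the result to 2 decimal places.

Log law: V₂ = V₁ · ln(z₂/z₀)/ln(z₁/z₀) = 16.0 × 12.0305/9.5953 = 20.0608 m/s
ΔV = 20.0608 − 16.0 = 4.0608 m/s

4.06 m/s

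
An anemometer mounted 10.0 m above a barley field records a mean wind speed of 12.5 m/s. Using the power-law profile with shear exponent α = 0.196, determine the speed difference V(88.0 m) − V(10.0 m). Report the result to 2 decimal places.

Power law: V₂ = V₁ · (z₂/z₁)^α = 12.5 × (8.8000)^0.196 = 19.1438 m/s
ΔV = 19.1438 − 12.5 = 6.6438 m/s

6.64 m/s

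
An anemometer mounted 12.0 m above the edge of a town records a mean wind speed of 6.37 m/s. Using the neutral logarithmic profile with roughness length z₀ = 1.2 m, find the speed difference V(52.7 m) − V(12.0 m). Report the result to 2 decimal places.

4.09 m/s

Log law: V₂ = V₁ · ln(z₂/z₀)/ln(z₁/z₀) = 6.37 × 3.7823/2.3026 = 10.4635 m/s
ΔV = 10.4635 − 6.37 = 4.0935 m/s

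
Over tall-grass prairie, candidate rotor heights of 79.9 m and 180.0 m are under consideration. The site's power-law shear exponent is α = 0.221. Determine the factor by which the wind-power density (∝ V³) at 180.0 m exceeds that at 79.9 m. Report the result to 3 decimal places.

1.713

Speed ratio: V_B/V_A = (z_B/z_A)^α = (180.0/79.9)^0.221 = (2.2528)^0.221 = 1.19661
Power-density ratio: P_B/P_A = (V_B/V_A)³ = (1.19661)³ = 1.71339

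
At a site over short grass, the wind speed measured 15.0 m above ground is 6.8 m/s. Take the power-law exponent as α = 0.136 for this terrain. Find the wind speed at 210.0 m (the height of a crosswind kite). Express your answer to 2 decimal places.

9.74 m/s

Power-law profile: V₂ = V₁ · (z₂/z₁)^α
V₂ = 6.8 × (210.0/15.0)^0.136 = 6.8 × (14.0000)^0.136
    = 6.8 × 1.4318 = 9.7360 m/s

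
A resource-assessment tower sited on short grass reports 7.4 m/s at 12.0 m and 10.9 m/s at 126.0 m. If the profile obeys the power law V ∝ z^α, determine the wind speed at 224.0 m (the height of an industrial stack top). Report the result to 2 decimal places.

11.98 m/s

First find α: α = ln(V₂/V₁)/ln(z₂/z₁) = ln(10.9/7.4)/ln(126.0/12.0) = 0.38728/2.35138 = 0.1647
Extrapolate from 126.0 m to 224.0 m: V₃ = 10.9 × (224.0/126.0)^0.1647 = 10.9 × 1.0994 = 11.9835 m/s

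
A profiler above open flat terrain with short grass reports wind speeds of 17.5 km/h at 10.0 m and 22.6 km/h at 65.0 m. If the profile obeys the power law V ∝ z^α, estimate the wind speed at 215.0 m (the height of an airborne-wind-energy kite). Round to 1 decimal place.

First find α: α = ln(V₂/V₁)/ln(z₂/z₁) = ln(22.6/17.5)/ln(65.0/10.0) = 0.25575/1.87180 = 0.1366
Extrapolate from 65.0 m to 215.0 m: V₃ = 22.6 × (215.0/65.0)^0.1366 = 22.6 × 1.1776 = 26.6129 km/h

26.6 km/h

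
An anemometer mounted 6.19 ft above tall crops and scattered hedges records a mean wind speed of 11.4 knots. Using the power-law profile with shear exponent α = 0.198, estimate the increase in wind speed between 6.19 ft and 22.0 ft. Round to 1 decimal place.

3.3 knots

Power law: V₂ = V₁ · (z₂/z₁)^α = 11.4 × (3.5541)^0.198 = 14.6538 knots
ΔV = 14.6538 − 11.4 = 3.2538 knots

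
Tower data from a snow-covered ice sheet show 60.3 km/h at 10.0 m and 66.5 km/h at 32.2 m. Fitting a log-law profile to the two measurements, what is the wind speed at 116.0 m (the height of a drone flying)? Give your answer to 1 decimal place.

73.3 km/h

Log law: V ∝ ln(z/z₀). From the pair, with r = V₁/V₂ = 0.90677,
ln z₀ = (ln z₁ − r·ln z₂)/(1 − r) = (2.3026 − 0.90677×3.4720)/0.09323 = -9.0706 → z₀ = 0.0001150 m
V₃ = V₁ · ln(z₃/z₀)/ln(z₁/z₀) = 60.3 × 13.8242/11.3732 = 73.2951 km/h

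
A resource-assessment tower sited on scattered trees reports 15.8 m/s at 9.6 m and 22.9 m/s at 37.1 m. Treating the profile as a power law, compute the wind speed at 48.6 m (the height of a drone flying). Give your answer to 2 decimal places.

24.66 m/s

First find α: α = ln(V₂/V₁)/ln(z₂/z₁) = ln(22.9/15.8)/ln(37.1/9.6) = 0.37113/1.35185 = 0.2745
Extrapolate from 37.1 m to 48.6 m: V₃ = 22.9 × (48.6/37.1)^0.2745 = 22.9 × 1.0769 = 24.6620 m/s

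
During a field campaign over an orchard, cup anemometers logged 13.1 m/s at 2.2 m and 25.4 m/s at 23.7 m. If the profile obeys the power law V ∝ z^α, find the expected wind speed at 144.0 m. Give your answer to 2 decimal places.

41.99 m/s

First find α: α = ln(V₂/V₁)/ln(z₂/z₁) = ln(25.4/13.1)/ln(23.7/2.2) = 0.66214/2.37702 = 0.2786
Extrapolate from 23.7 m to 144.0 m: V₃ = 25.4 × (144.0/23.7)^0.2786 = 25.4 × 1.6530 = 41.9871 m/s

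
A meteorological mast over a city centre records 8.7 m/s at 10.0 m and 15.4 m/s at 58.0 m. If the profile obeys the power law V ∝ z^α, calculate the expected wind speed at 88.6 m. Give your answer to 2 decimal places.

17.67 m/s

First find α: α = ln(V₂/V₁)/ln(z₂/z₁) = ln(15.4/8.7)/ln(58.0/10.0) = 0.57104/1.75786 = 0.3249
Extrapolate from 58.0 m to 88.6 m: V₃ = 15.4 × (88.6/58.0)^0.3249 = 15.4 × 1.1476 = 17.6724 m/s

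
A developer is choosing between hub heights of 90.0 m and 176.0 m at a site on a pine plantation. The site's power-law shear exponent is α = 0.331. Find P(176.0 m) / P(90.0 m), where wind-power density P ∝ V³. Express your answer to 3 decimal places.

1.946

Speed ratio: V_B/V_A = (z_B/z_A)^α = (176.0/90.0)^0.331 = (1.9556)^0.331 = 1.24856
Power-density ratio: P_B/P_A = (V_B/V_A)³ = (1.24856)³ = 1.94640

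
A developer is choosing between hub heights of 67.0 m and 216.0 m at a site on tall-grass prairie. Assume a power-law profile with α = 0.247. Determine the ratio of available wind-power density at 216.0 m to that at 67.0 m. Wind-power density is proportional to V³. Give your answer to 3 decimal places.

Speed ratio: V_B/V_A = (z_B/z_A)^α = (216.0/67.0)^0.247 = (3.2239)^0.247 = 1.33527
Power-density ratio: P_B/P_A = (V_B/V_A)³ = (1.33527)³ = 2.38072

2.381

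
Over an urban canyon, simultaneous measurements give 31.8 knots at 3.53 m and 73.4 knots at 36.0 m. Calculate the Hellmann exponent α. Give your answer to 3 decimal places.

α ≈ 0.360

Power law: V₂/V₁ = (z₂/z₁)^α ⇒ α = ln(V₂/V₁) / ln(z₂/z₁)
α = ln(73.4/31.8) / ln(36.0/3.53) = ln(2.3082) / ln(10.1983)
  = 0.83646 / 2.32222 = 0.36020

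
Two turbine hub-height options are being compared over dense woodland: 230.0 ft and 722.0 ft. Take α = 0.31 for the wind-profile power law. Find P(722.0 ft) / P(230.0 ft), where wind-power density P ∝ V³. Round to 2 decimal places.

2.90

Speed ratio: V_B/V_A = (z_B/z_A)^α = (722.0/230.0)^0.31 = (3.1391)^0.31 = 1.42564
Power-density ratio: P_B/P_A = (V_B/V_A)³ = (1.42564)³ = 2.89756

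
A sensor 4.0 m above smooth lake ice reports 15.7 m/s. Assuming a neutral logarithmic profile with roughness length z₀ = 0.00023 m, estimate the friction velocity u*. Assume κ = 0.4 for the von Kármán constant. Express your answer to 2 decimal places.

Log law: V(z) = (u*/κ) · ln(z/z₀) ⇒ u* = κ · V / ln(z/z₀)
u* = 0.4 × 15.7 / ln(4.0/0.00023) = 0.4 × 15.7 / 9.7637
   = 6.2800 / 9.7637 = 0.6432 m/s

u* ≈ 0.64 m/s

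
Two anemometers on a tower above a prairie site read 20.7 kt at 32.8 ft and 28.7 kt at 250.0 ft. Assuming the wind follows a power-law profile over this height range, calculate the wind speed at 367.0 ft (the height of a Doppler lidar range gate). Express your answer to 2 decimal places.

30.53 kt

First find α: α = ln(V₂/V₁)/ln(z₂/z₁) = ln(28.7/20.7)/ln(250.0/32.8) = 0.32676/2.03103 = 0.1609
Extrapolate from 250.0 ft to 367.0 ft: V₃ = 28.7 × (367.0/250.0)^0.1609 = 28.7 × 1.0637 = 30.5285 kt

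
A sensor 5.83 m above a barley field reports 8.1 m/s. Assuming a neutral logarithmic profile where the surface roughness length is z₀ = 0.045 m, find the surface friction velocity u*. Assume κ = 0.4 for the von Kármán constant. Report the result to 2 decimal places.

u* ≈ 0.67 m/s

Log law: V(z) = (u*/κ) · ln(z/z₀) ⇒ u* = κ · V / ln(z/z₀)
u* = 0.4 × 8.1 / ln(5.83/0.045) = 0.4 × 8.1 / 4.8641
   = 3.2400 / 4.8641 = 0.6661 m/s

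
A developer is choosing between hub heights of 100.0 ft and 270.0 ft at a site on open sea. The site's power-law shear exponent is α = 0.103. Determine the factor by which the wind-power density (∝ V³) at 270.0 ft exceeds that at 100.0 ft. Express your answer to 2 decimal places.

Speed ratio: V_B/V_A = (z_B/z_A)^α = (270.0/100.0)^0.103 = (2.7000)^0.103 = 1.10772
Power-density ratio: P_B/P_A = (V_B/V_A)³ = (1.10772)³ = 1.35923

1.36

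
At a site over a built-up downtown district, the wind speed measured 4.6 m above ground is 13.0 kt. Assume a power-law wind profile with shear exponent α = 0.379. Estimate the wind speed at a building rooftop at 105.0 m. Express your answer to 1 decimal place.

42.5 kt

Power-law profile: V₂ = V₁ · (z₂/z₁)^α
V₂ = 13.0 × (105.0/4.6)^0.379 = 13.0 × (22.8261)^0.379
    = 13.0 × 3.2722 = 42.5392 kt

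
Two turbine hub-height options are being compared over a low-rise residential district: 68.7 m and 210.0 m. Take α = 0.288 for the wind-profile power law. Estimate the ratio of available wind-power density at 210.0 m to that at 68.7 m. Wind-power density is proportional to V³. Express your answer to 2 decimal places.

2.63

Speed ratio: V_B/V_A = (z_B/z_A)^α = (210.0/68.7)^0.288 = (3.0568)^0.288 = 1.37961
Power-density ratio: P_B/P_A = (V_B/V_A)³ = (1.37961)³ = 2.62583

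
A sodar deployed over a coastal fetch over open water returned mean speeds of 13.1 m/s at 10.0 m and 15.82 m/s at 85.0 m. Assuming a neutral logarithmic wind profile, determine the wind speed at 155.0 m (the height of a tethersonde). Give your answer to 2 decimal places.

Log law: V ∝ ln(z/z₀). From the pair, with r = V₁/V₂ = 0.82807,
ln z₀ = (ln z₁ − r·ln z₂)/(1 − r) = (2.3026 − 0.82807×4.4427)/0.17193 = -8.0044 → z₀ = 0.0003340 m
V₃ = V₁ · ln(z₃/z₀)/ln(z₁/z₀) = 13.1 × 13.0478/10.3069 = 16.5836 m/s

16.58 m/s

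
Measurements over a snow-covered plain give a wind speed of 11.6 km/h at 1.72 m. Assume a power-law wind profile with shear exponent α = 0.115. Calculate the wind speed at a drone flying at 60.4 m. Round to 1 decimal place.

Power-law profile: V₂ = V₁ · (z₂/z₁)^α
V₂ = 11.6 × (60.4/1.72)^0.115 = 11.6 × (35.1163)^0.115
    = 11.6 × 1.5057 = 17.4659 km/h

17.5 km/h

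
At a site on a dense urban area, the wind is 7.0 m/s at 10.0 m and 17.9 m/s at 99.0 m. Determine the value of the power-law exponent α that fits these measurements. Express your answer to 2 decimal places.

α ≈ 0.41

Power law: V₂/V₁ = (z₂/z₁)^α ⇒ α = ln(V₂/V₁) / ln(z₂/z₁)
α = ln(17.9/7.0) / ln(99.0/10.0) = ln(2.5571) / ln(9.9000)
  = 0.93889 / 2.29253 = 0.40954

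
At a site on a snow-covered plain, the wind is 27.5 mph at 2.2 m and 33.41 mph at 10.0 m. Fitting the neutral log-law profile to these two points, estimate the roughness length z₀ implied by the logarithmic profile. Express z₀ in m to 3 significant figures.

z₀ ≈ 0.00192 m

Log law: V(z) ∝ ln(z/z₀). With r = V₁/V₂ = 27.5/33.41 = 0.82311,
r · ln(z₂/z₀) = ln(z₁/z₀) ⇒ ln z₀ = (ln z₁ − r·ln z₂)/(1 − r)
ln z₀ = (0.78846 − 0.82311×2.30259) / 0.17689 = -6.2570
z₀ = exp(-6.2570) = 0.001917 m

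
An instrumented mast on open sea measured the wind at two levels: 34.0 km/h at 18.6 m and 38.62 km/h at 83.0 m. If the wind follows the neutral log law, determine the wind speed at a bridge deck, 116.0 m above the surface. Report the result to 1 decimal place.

39.7 km/h

Log law: V ∝ ln(z/z₀). From the pair, with r = V₁/V₂ = 0.88037,
ln z₀ = (ln z₁ − r·ln z₂)/(1 − r) = (2.9232 − 0.88037×4.4188)/0.11963 = -8.0840 → z₀ = 0.0003084 m
V₃ = V₁ · ln(z₃/z₀)/ln(z₁/z₀) = 34.0 × 12.8376/11.0072 = 39.6540 km/h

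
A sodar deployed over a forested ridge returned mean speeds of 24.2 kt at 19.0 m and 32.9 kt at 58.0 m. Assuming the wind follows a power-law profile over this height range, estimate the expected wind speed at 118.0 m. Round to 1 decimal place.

First find α: α = ln(V₂/V₁)/ln(z₂/z₁) = ln(32.9/24.2)/ln(58.0/19.0) = 0.30712/1.11600 = 0.2752
Extrapolate from 58.0 m to 118.0 m: V₃ = 32.9 × (118.0/58.0)^0.2752 = 32.9 × 1.2159 = 40.0020 kt

40.0 kt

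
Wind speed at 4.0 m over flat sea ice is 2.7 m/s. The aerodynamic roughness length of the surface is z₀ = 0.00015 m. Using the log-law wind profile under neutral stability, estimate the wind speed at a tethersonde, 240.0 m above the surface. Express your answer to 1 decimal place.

Log law: V(z) ∝ ln(z/z₀), so V₂/V₁ = ln(z₂/z₀) / ln(z₁/z₀).
ln(240.0/0.00015) = 14.2855, ln(4.0/0.00015) = 10.1912
V₂ = 2.7 × 14.2855/10.1912 = 2.7 × 1.4018 = 3.7847 m/s

3.8 m/s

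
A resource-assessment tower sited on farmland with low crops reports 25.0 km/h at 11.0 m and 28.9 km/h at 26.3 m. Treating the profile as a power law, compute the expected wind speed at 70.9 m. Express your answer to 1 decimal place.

34.1 km/h

First find α: α = ln(V₂/V₁)/ln(z₂/z₁) = ln(28.9/25.0)/ln(26.3/11.0) = 0.14497/0.87167 = 0.1663
Extrapolate from 26.3 m to 70.9 m: V₃ = 28.9 × (70.9/26.3)^0.1663 = 28.9 × 1.1793 = 34.0820 km/h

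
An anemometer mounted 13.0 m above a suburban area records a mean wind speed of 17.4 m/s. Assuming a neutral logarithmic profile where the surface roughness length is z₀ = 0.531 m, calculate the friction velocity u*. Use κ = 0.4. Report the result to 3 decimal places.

u* ≈ 2.176 m/s

Log law: V(z) = (u*/κ) · ln(z/z₀) ⇒ u* = κ · V / ln(z/z₀)
u* = 0.4 × 17.4 / ln(13.0/0.531) = 0.4 × 17.4 / 3.1979
   = 6.9600 / 3.1979 = 2.1764 m/s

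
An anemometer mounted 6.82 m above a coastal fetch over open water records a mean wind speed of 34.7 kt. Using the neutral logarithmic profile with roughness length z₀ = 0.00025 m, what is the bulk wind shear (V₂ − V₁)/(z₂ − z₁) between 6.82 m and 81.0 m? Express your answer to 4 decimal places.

0.1133 kt/m

Log law: V₂ = V₁ · ln(z₂/z₀)/ln(z₁/z₀) = 34.7 × 12.6885/10.2139 = 43.1070 kt
ΔV/Δz = (43.1070 − 34.7)/(81.0 − 6.82) = 8.4070/74.1800 = 0.11333 kt/m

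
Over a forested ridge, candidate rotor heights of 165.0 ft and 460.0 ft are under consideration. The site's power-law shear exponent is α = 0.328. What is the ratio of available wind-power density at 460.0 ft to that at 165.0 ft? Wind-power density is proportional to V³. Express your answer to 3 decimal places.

Speed ratio: V_B/V_A = (z_B/z_A)^α = (460.0/165.0)^0.328 = (2.7879)^0.328 = 1.39975
Power-density ratio: P_B/P_A = (V_B/V_A)³ = (1.39975)³ = 2.74252

2.743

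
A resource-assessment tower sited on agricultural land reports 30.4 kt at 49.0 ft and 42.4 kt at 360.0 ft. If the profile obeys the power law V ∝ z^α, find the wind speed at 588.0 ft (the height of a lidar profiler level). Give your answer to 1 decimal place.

46.0 kt

First find α: α = ln(V₂/V₁)/ln(z₂/z₁) = ln(42.4/30.4)/ln(360.0/49.0) = 0.33271/1.99428 = 0.1668
Extrapolate from 360.0 ft to 588.0 ft: V₃ = 42.4 × (588.0/360.0)^0.1668 = 42.4 × 1.0853 = 46.0164 kt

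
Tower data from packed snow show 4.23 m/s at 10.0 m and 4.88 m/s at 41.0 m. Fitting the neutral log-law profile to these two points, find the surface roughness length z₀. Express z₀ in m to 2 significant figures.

z₀ ≈ 0.0010 m

Log law: V(z) ∝ ln(z/z₀). With r = V₁/V₂ = 4.23/4.88 = 0.86680,
r · ln(z₂/z₀) = ln(z₁/z₀) ⇒ ln z₀ = (ln z₁ − r·ln z₂)/(1 − r)
ln z₀ = (2.30259 − 0.86680×3.71357) / 0.13320 = -6.8797
z₀ = exp(-6.8797) = 0.001028 m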